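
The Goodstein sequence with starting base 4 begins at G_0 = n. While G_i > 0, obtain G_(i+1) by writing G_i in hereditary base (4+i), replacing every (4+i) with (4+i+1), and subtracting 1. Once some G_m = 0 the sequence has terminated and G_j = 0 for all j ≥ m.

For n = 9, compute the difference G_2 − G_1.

1

base 4: 9 = 2·4 + 1; at 5: 2·5 + 1 = 11; next = 10
base 5: 10 = 2·5; at 6: 2·6 = 12; next = 11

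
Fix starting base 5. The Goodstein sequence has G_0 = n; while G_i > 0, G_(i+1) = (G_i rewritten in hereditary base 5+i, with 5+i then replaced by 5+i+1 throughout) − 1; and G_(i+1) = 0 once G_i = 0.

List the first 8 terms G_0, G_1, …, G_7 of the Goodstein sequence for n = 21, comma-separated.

21, 24, 27, 29, 31, 33, 35, 37

21 —HB5→ 4·5 + 1 —bump→ 4·6 + 1 = 25 —(−1)→ 24
24 —HB6→ 4·6 —bump→ 4·7 = 28 —(−1)→ 27
27 —HB7→ 3·7 + 6 —bump→ 3·8 + 6 = 30 —(−1)→ 29
29 —HB8→ 3·8 + 5 —bump→ 3·9 + 5 = 32 —(−1)→ 31
31 —HB9→ 3·9 + 4 —bump→ 3·10 + 4 = 34 —(−1)→ 33
33 —HB10→ 3·10 + 3 —bump→ 3·11 + 3 = 36 —(−1)→ 35
35 —HB11→ 3·11 + 2 —bump→ 3·12 + 2 = 38 —(−1)→ 37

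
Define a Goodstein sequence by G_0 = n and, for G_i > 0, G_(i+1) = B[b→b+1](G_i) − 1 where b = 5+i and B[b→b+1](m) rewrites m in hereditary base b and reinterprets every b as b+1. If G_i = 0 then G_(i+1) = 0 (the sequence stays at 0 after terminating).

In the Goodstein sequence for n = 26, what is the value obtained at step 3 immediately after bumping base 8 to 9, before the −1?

59

G_0 = 26. HB_5(26) = 5^2 + 1. Bump = 37. G_1 = 36.
G_1 = 36. HB_6(36) = 6^2. Bump = 49. G_2 = 48.
G_2 = 48. HB_7(48) = 6·7 + 6. Bump = 54. G_3 = 53.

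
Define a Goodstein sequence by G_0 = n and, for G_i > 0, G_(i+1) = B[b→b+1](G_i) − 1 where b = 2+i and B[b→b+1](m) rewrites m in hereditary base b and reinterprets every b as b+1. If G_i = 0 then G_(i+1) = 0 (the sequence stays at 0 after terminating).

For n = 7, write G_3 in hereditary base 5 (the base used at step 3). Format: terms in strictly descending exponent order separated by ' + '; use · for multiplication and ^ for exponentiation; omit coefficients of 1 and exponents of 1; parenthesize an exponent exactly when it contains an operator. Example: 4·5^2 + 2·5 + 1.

[0] 7 ≡ 2^2 + 2 + 1 (base 2). Lift 3: 31. −1: 30.
[1] 30 ≡ 3^3 + 3 (base 3). Lift 4: 260. −1: 259.
[2] 259 ≡ 4^4 + 3 (base 4). Lift 5: 3128. −1: 3127.
[3] 3127 ≡ 5^5 + 2 (base 5). Lift 6: 46658. −1: 46657.

5^5 + 2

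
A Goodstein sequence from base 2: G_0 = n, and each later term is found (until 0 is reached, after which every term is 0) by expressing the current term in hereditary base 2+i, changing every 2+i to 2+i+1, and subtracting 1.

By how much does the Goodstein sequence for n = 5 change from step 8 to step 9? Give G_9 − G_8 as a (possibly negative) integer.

1057

step 0: 5 = 2^2 + 1; sub 3 for 2: 3^3 + 1; = 28; G_1 = 28−1 = 27
step 1: 27 = 3^3; sub 4 for 3: 4^4; = 256; G_2 = 256−1 = 255
step 2: 255 = 3·4^3 + 3·4^2 + 3·4 + 3; sub 5 for 4: 3·5^3 + 3·5^2 + 3·5 + 3; = 468; G_3 = 468−1 = 467
step 3: 467 = 3·5^3 + 3·5^2 + 3·5 + 2; sub 6 for 5: 3·6^3 + 3·6^2 + 3·6 + 2; = 776; G_4 = 776−1 = 775
step 4: 775 = 3·6^3 + 3·6^2 + 3·6 + 1; sub 7 for 6: 3·7^3 + 3·7^2 + 3·7 + 1; = 1198; G_5 = 1198−1 = 1197
step 5: 1197 = 3·7^3 + 3·7^2 + 3·7; sub 8 for 7: 3·8^3 + 3·8^2 + 3·8; = 1752; G_6 = 1752−1 = 1751
step 6: 1751 = 3·8^3 + 3·8^2 + 2·8 + 7; sub 9 for 8: 3·9^3 + 3·9^2 + 2·9 + 7; = 2455; G_7 = 2455−1 = 2454
step 7: 2454 = 3·9^3 + 3·9^2 + 2·9 + 6; sub 10 for 9: 3·10^3 + 3·10^2 + 2·10 + 6; = 3326; G_8 = 3326−1 = 3325
step 8: 3325 = 3·10^3 + 3·10^2 + 2·10 + 5; sub 11 for 10: 3·11^3 + 3·11^2 + 2·11 + 5; = 4383; G_9 = 4383−1 = 4382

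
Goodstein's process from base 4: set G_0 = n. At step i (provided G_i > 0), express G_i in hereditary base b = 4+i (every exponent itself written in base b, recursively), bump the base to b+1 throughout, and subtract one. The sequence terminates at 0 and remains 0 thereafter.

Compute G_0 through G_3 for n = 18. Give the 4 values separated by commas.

[0] 18 ≡ 4^2 + 2 (base 4). Lift 5: 27. −1: 26.
[1] 26 ≡ 5^2 + 1 (base 5). Lift 6: 37. −1: 36.
[2] 36 ≡ 6^2 (base 6). Lift 7: 49. −1: 48.

18, 26, 36, 48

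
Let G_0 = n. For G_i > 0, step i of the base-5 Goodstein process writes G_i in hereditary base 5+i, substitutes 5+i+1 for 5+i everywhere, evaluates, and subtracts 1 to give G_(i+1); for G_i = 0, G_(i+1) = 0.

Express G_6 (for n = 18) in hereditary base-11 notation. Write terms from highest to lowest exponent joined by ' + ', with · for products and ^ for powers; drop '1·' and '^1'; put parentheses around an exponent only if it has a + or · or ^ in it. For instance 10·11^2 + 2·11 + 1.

2·11 + 6

G_0=18  [base 5] 3·5 + 3  →[5↦6]→  3·6 + 3 = 21  −1 ⇒ G_1=20
G_1=20  [base 6] 3·6 + 2  →[6↦7]→  3·7 + 2 = 23  −1 ⇒ G_2=22
G_2=22  [base 7] 3·7 + 1  →[7↦8]→  3·8 + 1 = 25  −1 ⇒ G_3=24
G_3=24  [base 8] 3·8  →[8↦9]→  3·9 = 27  −1 ⇒ G_4=26
G_4=26  [base 9] 2·9 + 8  →[9↦10]→  2·10 + 8 = 28  −1 ⇒ G_5=27
G_5=27  [base 10] 2·10 + 7  →[10↦11]→  2·11 + 7 = 29  −1 ⇒ G_6=28
G_6=28  [base 11] 2·11 + 6  →[11↦12]→  2·12 + 6 = 30  −1 ⇒ G_7=29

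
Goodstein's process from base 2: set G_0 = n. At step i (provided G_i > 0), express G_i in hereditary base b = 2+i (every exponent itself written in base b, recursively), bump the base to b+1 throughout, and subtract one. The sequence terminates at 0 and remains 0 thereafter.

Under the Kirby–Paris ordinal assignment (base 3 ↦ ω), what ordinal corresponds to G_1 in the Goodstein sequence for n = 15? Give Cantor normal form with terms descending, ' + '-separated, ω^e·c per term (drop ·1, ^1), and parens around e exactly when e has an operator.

G_0 = 15. HB_2(15) = 2^(2 + 1) + 2^2 + 2 + 1. Bump = 112. G_1 = 111.
G_1 = 111. HB_3(111) = 3^(3 + 1) + 3^3 + 3. Bump = 1284. G_2 = 1283.

ω^(ω + 1) + ω^ω + ω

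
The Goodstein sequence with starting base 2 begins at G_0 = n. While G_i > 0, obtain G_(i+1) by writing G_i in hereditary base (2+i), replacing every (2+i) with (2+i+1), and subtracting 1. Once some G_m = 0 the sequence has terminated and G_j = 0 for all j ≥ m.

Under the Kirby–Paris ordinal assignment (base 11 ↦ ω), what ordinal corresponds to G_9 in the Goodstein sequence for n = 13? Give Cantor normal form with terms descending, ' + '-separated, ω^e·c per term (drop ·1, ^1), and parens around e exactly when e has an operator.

ω^(ω + 1) + ω^3·3 + ω^2·3 + ω·2 + 4

i=0: 13 = 2^(2 + 1) + 2^2 + 1 (b=2); 2→3: 3^(3 + 1) + 3^3 + 1 = 109; 109−1 = 108
i=1: 108 = 3^(3 + 1) + 3^3 (b=3); 3→4: 4^(4 + 1) + 4^4 = 1280; 1280−1 = 1279
i=2: 1279 = 4^(4 + 1) + 3·4^3 + 3·4^2 + 3·4 + 3 (b=4); 4→5: 5^(5 + 1) + 3·5^3 + 3·5^2 + 3·5 + 3 = 16093; 16093−1 = 16092
i=3: 16092 = 5^(5 + 1) + 3·5^3 + 3·5^2 + 3·5 + 2 (b=5); 5→6: 6^(6 + 1) + 3·6^3 + 3·6^2 + 3·6 + 2 = 280712; 280712−1 = 280711
i=4: 280711 = 6^(6 + 1) + 3·6^3 + 3·6^2 + 3·6 + 1 (b=6); 6→7: 7^(7 + 1) + 3·7^3 + 3·7^2 + 3·7 + 1 = 5765999; 5765999−1 = 5765998
i=5: 5765998 = 7^(7 + 1) + 3·7^3 + 3·7^2 + 3·7 (b=7); 7→8: 8^(8 + 1) + 3·8^3 + 3·8^2 + 3·8 = 134219480; 134219480−1 = 134219479
i=6: 134219479 = 8^(8 + 1) + 3·8^3 + 3·8^2 + 2·8 + 7 (b=8); 8→9: 9^(9 + 1) + 3·9^3 + 3·9^2 + 2·9 + 7 = 3486786856; 3486786856−1 = 3486786855
i=7: 3486786855 = 9^(9 + 1) + 3·9^3 + 3·9^2 + 2·9 + 6 (b=9); 9→10: 10^(10 + 1) + 3·10^3 + 3·10^2 + 2·10 + 6 = 100000003326; 100000003326−1 = 100000003325
i=8: 100000003325 = 10^(10 + 1) + 3·10^3 + 3·10^2 + 2·10 + 5 (b=10); 10→11: 11^(11 + 1) + 3·11^3 + 3·11^2 + 2·11 + 5 = 3138428381104; 3138428381104−1 = 3138428381103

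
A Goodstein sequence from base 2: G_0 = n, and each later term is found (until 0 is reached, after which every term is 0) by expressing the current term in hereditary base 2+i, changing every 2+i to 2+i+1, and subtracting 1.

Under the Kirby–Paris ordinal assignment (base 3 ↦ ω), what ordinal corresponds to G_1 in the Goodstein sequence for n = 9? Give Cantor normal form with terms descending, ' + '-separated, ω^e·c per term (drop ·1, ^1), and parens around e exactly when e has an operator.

i=0: 9 = 2^(2 + 1) + 1 (b=2); 2→3: 3^(3 + 1) + 1 = 82; 82−1 = 81
i=1: 81 = 3^(3 + 1) (b=3); 3→4: 4^(4 + 1) = 1024; 1024−1 = 1023

ω^(ω + 1)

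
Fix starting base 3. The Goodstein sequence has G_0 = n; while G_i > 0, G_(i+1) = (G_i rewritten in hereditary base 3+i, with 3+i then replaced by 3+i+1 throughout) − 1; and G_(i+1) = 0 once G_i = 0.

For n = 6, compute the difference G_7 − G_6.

(0) 6|_3 = 2·3 ↦ 2·4|_4 = 8 ⇒ 7
(1) 7|_4 = 4 + 3 ↦ 5 + 3|_5 = 8 ⇒ 7
(2) 7|_5 = 5 + 2 ↦ 6 + 2|_6 = 8 ⇒ 7
(3) 7|_6 = 6 + 1 ↦ 7 + 1|_7 = 8 ⇒ 7
(4) 7|_7 = 7 ↦ 8|_8 = 8 ⇒ 7
(5) 7|_8 = 7 ↦ 7|_9 = 7 ⇒ 6
(6) 6|_9 = 6 ↦ 6|_10 = 6 ⇒ 5

-1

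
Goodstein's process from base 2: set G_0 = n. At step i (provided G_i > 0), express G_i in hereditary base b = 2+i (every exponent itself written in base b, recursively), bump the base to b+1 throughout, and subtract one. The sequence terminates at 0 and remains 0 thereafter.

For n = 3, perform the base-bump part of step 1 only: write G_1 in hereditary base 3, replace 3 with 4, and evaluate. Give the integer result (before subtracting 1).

4

step 0: 3 = 2 + 1; sub 3 for 2: 3 + 1; = 4; G_1 = 4−1 = 3
step 1: 3 = 3; sub 4 for 3: 4; = 4; G_2 = 4−1 = 3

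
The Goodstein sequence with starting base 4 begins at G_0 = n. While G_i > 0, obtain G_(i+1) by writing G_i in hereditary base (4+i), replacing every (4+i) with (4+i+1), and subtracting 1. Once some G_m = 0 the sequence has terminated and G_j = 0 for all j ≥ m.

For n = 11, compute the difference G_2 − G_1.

G_0=11  [base 4] 2·4 + 3  →[4↦5]→  2·5 + 3 = 13  −1 ⇒ G_1=12
G_1=12  [base 5] 2·5 + 2  →[5↦6]→  2·6 + 2 = 14  −1 ⇒ G_2=13

1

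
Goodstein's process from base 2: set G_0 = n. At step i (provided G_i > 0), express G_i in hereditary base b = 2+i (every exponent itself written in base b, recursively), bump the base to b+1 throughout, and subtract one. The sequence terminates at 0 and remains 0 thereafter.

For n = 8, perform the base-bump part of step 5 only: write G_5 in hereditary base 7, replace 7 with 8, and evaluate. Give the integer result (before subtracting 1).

33554572

step 0: 8 = 2^(2 + 1); sub 3 for 2: 3^(3 + 1); = 81; G_1 = 81−1 = 80
step 1: 80 = 2·3^3 + 2·3^2 + 2·3 + 2; sub 4 for 3: 2·4^4 + 2·4^2 + 2·4 + 2; = 554; G_2 = 554−1 = 553
step 2: 553 = 2·4^4 + 2·4^2 + 2·4 + 1; sub 5 for 4: 2·5^5 + 2·5^2 + 2·5 + 1; = 6311; G_3 = 6311−1 = 6310
step 3: 6310 = 2·5^5 + 2·5^2 + 2·5; sub 6 for 5: 2·6^6 + 2·6^2 + 2·6; = 93396; G_4 = 93396−1 = 93395
step 4: 93395 = 2·6^6 + 2·6^2 + 6 + 5; sub 7 for 6: 2·7^7 + 2·7^2 + 7 + 5; = 1647196; G_5 = 1647196−1 = 1647195
step 5: 1647195 = 2·7^7 + 2·7^2 + 7 + 4; sub 8 for 7: 2·8^8 + 2·8^2 + 8 + 4; = 33554572; G_6 = 33554572−1 = 33554571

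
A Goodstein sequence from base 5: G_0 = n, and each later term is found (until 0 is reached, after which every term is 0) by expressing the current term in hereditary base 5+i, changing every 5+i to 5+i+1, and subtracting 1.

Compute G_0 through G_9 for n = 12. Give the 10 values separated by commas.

12 —HB5→ 2·5 + 2 —bump→ 2·6 + 2 = 14 —(−1)→ 13
13 —HB6→ 2·6 + 1 —bump→ 2·7 + 1 = 15 —(−1)→ 14
14 —HB7→ 2·7 —bump→ 2·8 = 16 —(−1)→ 15
15 —HB8→ 8 + 7 —bump→ 9 + 7 = 16 —(−1)→ 15
15 —HB9→ 9 + 6 —bump→ 10 + 6 = 16 —(−1)→ 15
15 —HB10→ 10 + 5 —bump→ 11 + 5 = 16 —(−1)→ 15
15 —HB11→ 11 + 4 —bump→ 12 + 4 = 16 —(−1)→ 15
15 —HB12→ 12 + 3 —bump→ 13 + 3 = 16 —(−1)→ 15
15 —HB13→ 13 + 2 —bump→ 14 + 2 = 16 —(−1)→ 15

12, 13, 14, 15, 15, 15, 15, 15, 15, 15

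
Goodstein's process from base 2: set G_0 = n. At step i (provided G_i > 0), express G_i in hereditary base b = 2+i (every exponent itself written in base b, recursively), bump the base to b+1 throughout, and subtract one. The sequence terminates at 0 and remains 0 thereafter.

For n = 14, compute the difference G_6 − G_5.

(0) 14|_2 = 2^(2 + 1) + 2^2 + 2 ↦ 3^(3 + 1) + 3^3 + 3|_3 = 111 ⇒ 110
(1) 110|_3 = 3^(3 + 1) + 3^3 + 2 ↦ 4^(4 + 1) + 4^4 + 2|_4 = 1282 ⇒ 1281
(2) 1281|_4 = 4^(4 + 1) + 4^4 + 1 ↦ 5^(5 + 1) + 5^5 + 1|_5 = 18751 ⇒ 18750
(3) 18750|_5 = 5^(5 + 1) + 5^5 ↦ 6^(6 + 1) + 6^6|_6 = 326592 ⇒ 326591
(4) 326591|_6 = 6^(6 + 1) + 5·6^5 + 5·6^4 + 5·6^3 + 5·6^2 + 5·6 + 5 ↦ 7^(7 + 1) + 5·7^5 + 5·7^4 + 5·7^3 + 5·7^2 + 5·7 + 5|_7 = 5862841 ⇒ 5862840
(5) 5862840|_7 = 7^(7 + 1) + 5·7^5 + 5·7^4 + 5·7^3 + 5·7^2 + 5·7 + 4 ↦ 8^(8 + 1) + 5·8^5 + 5·8^4 + 5·8^3 + 5·8^2 + 5·8 + 4|_8 = 134404972 ⇒ 134404971

128542131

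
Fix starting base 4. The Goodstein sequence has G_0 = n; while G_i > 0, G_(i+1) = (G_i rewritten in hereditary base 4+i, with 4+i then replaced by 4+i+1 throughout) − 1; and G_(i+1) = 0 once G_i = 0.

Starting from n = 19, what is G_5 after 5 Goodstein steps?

step 0: 19 = 4^2 + 3; sub 5 for 4: 5^2 + 3; = 28; G_1 = 28−1 = 27
step 1: 27 = 5^2 + 2; sub 6 for 5: 6^2 + 2; = 38; G_2 = 38−1 = 37
step 2: 37 = 6^2 + 1; sub 7 for 6: 7^2 + 1; = 50; G_3 = 50−1 = 49
step 3: 49 = 7^2; sub 8 for 7: 8^2; = 64; G_4 = 64−1 = 63
step 4: 63 = 7·8 + 7; sub 9 for 8: 7·9 + 7; = 70; G_5 = 70−1 = 69
step 5: 69 = 7·9 + 6; sub 10 for 9: 7·10 + 6; = 76; G_6 = 76−1 = 75

69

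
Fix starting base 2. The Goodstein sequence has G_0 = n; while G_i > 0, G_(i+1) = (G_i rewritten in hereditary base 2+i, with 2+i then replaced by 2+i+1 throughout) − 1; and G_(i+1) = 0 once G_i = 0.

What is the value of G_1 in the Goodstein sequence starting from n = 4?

(0) 4|_2 = 2^2 ↦ 3^3|_3 = 27 ⇒ 26
(1) 26|_3 = 2·3^2 + 2·3 + 2 ↦ 2·4^2 + 2·4 + 2|_4 = 42 ⇒ 41

26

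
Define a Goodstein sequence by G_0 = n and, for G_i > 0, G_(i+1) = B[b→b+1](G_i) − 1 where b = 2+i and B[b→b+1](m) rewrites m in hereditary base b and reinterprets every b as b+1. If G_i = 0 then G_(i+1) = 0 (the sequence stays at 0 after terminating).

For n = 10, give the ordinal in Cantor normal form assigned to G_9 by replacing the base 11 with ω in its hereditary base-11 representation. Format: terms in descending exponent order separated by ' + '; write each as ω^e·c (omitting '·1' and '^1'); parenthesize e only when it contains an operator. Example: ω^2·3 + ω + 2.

ω^ω·5 + ω^5·5 + ω^4·5 + ω^3·5 + ω^2·5 + ω·5

10 —HB2→ 2^(2 + 1) + 2 —bump→ 3^(3 + 1) + 3 = 84 —(−1)→ 83
83 —HB3→ 3^(3 + 1) + 2 —bump→ 4^(4 + 1) + 2 = 1026 —(−1)→ 1025
1025 —HB4→ 4^(4 + 1) + 1 —bump→ 5^(5 + 1) + 1 = 15626 —(−1)→ 15625
15625 —HB5→ 5^(5 + 1) —bump→ 6^(6 + 1) = 279936 —(−1)→ 279935
279935 —HB6→ 5·6^6 + 5·6^5 + 5·6^4 + 5·6^3 + 5·6^2 + 5·6 + 5 —bump→ 5·7^7 + 5·7^5 + 5·7^4 + 5·7^3 + 5·7^2 + 5·7 + 5 = 4215755 —(−1)→ 4215754
4215754 —HB7→ 5·7^7 + 5·7^5 + 5·7^4 + 5·7^3 + 5·7^2 + 5·7 + 4 —bump→ 5·8^8 + 5·8^5 + 5·8^4 + 5·8^3 + 5·8^2 + 5·8 + 4 = 84073324 —(−1)→ 84073323
84073323 —HB8→ 5·8^8 + 5·8^5 + 5·8^4 + 5·8^3 + 5·8^2 + 5·8 + 3 —bump→ 5·9^9 + 5·9^5 + 5·9^4 + 5·9^3 + 5·9^2 + 5·9 + 3 = 1937434593 —(−1)→ 1937434592
1937434592 —HB9→ 5·9^9 + 5·9^5 + 5·9^4 + 5·9^3 + 5·9^2 + 5·9 + 2 —bump→ 5·10^10 + 5·10^5 + 5·10^4 + 5·10^3 + 5·10^2 + 5·10 + 2 = 50000555552 —(−1)→ 50000555551
50000555551 —HB10→ 5·10^10 + 5·10^5 + 5·10^4 + 5·10^3 + 5·10^2 + 5·10 + 1 —bump→ 5·11^11 + 5·11^5 + 5·11^4 + 5·11^3 + 5·11^2 + 5·11 + 1 = 1426559238831 —(−1)→ 1426559238830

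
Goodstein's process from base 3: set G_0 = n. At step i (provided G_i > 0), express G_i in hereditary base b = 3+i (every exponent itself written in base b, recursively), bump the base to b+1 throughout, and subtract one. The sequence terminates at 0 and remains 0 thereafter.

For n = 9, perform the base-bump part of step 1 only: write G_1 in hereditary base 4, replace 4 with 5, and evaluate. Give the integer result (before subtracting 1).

G_0=9  [base 3] 3^2  →[3↦4]→  4^2 = 16  −1 ⇒ G_1=15
G_1=15  [base 4] 3·4 + 3  →[4↦5]→  3·5 + 3 = 18  −1 ⇒ G_2=17

18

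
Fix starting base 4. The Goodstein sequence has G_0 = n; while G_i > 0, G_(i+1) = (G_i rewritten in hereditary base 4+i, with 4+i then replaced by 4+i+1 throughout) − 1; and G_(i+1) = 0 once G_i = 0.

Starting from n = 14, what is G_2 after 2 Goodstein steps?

i=0: 14 = 3·4 + 2 (b=4); 4→5: 3·5 + 2 = 17; 17−1 = 16
i=1: 16 = 3·5 + 1 (b=5); 5→6: 3·6 + 1 = 19; 19−1 = 18
i=2: 18 = 3·6 (b=6); 6→7: 3·7 = 21; 21−1 = 20

18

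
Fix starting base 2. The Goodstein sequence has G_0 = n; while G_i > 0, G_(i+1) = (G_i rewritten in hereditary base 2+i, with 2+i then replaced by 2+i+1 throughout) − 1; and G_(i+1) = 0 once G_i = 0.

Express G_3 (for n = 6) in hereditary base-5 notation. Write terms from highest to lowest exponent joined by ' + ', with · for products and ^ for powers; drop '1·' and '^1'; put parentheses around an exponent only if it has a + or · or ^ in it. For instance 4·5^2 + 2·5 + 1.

5^5

6 —HB2→ 2^2 + 2 —bump→ 3^3 + 3 = 30 —(−1)→ 29
29 —HB3→ 3^3 + 2 —bump→ 4^4 + 2 = 258 —(−1)→ 257
257 —HB4→ 4^4 + 1 —bump→ 5^5 + 1 = 3126 —(−1)→ 3125
3125 —HB5→ 5^5 —bump→ 6^6 = 46656 —(−1)→ 46655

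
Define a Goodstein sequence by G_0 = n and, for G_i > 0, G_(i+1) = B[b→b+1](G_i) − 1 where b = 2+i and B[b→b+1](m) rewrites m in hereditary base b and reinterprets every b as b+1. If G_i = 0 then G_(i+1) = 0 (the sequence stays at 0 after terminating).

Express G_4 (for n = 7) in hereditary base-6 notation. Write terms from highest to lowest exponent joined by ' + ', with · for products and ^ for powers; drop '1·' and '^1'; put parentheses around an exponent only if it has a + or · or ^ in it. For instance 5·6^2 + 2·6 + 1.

6^6 + 1

7 —HB2→ 2^2 + 2 + 1 —bump→ 3^3 + 3 + 1 = 31 —(−1)→ 30
30 —HB3→ 3^3 + 3 —bump→ 4^4 + 4 = 260 —(−1)→ 259
259 —HB4→ 4^4 + 3 —bump→ 5^5 + 3 = 3128 —(−1)→ 3127
3127 —HB5→ 5^5 + 2 —bump→ 6^6 + 2 = 46658 —(−1)→ 46657
46657 —HB6→ 6^6 + 1 —bump→ 7^7 + 1 = 823544 —(−1)→ 823543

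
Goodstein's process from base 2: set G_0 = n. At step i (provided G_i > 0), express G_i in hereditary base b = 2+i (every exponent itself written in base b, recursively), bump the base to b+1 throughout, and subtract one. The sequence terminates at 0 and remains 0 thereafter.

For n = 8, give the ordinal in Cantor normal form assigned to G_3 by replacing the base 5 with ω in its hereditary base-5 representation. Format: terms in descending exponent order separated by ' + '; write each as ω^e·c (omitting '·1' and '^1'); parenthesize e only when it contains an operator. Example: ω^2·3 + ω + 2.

ω^ω·2 + ω^2·2 + ω·2

(0) 8|_2 = 2^(2 + 1) ↦ 3^(3 + 1)|_3 = 81 ⇒ 80
(1) 80|_3 = 2·3^3 + 2·3^2 + 2·3 + 2 ↦ 2·4^4 + 2·4^2 + 2·4 + 2|_4 = 554 ⇒ 553
(2) 553|_4 = 2·4^4 + 2·4^2 + 2·4 + 1 ↦ 2·5^5 + 2·5^2 + 2·5 + 1|_5 = 6311 ⇒ 6310
(3) 6310|_5 = 2·5^5 + 2·5^2 + 2·5 ↦ 2·6^6 + 2·6^2 + 2·6|_6 = 93396 ⇒ 93395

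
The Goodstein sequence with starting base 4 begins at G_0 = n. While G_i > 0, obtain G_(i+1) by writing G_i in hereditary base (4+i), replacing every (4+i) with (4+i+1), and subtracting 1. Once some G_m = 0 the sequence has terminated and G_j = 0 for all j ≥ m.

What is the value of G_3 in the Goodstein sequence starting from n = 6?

6 —HB4→ 4 + 2 —bump→ 5 + 2 = 7 —(−1)→ 6
6 —HB5→ 5 + 1 —bump→ 6 + 1 = 7 —(−1)→ 6
6 —HB6→ 6 —bump→ 7 = 7 —(−1)→ 6
6 —HB7→ 6 —bump→ 6 = 6 —(−1)→ 5

6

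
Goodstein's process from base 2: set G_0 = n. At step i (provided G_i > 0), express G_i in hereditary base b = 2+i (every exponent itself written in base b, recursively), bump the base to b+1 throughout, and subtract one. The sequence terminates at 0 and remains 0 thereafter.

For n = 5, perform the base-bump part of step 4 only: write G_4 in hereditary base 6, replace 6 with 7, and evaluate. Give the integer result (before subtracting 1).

1198

(0) 5|_2 = 2^2 + 1 ↦ 3^3 + 1|_3 = 28 ⇒ 27
(1) 27|_3 = 3^3 ↦ 4^4|_4 = 256 ⇒ 255
(2) 255|_4 = 3·4^3 + 3·4^2 + 3·4 + 3 ↦ 3·5^3 + 3·5^2 + 3·5 + 3|_5 = 468 ⇒ 467
(3) 467|_5 = 3·5^3 + 3·5^2 + 3·5 + 2 ↦ 3·6^3 + 3·6^2 + 3·6 + 2|_6 = 776 ⇒ 775
(4) 775|_6 = 3·6^3 + 3·6^2 + 3·6 + 1 ↦ 3·7^3 + 3·7^2 + 3·7 + 1|_7 = 1198 ⇒ 1197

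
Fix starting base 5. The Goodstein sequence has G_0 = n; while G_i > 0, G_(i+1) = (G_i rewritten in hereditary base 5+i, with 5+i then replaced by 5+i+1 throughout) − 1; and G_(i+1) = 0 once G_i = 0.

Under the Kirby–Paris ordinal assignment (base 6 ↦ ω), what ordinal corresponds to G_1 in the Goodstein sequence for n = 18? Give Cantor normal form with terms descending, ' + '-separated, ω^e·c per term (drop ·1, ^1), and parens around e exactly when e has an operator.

ω·3 + 2

G_0 = 18. HB_5(18) = 3·5 + 3. Bump = 21. G_1 = 20.
G_1 = 20. HB_6(20) = 3·6 + 2. Bump = 23. G_2 = 22.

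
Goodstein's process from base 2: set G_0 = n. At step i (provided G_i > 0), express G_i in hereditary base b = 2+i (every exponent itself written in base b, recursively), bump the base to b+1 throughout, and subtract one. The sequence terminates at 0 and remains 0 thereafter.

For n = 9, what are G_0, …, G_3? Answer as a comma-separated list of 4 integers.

9, 81, 1023, 9842

G_0 = 9. HB_2(9) = 2^(2 + 1) + 1. Bump = 82. G_1 = 81.
G_1 = 81. HB_3(81) = 3^(3 + 1). Bump = 1024. G_2 = 1023.
G_2 = 1023. HB_4(1023) = 3·4^4 + 3·4^3 + 3·4^2 + 3·4 + 3. Bump = 9843. G_3 = 9842.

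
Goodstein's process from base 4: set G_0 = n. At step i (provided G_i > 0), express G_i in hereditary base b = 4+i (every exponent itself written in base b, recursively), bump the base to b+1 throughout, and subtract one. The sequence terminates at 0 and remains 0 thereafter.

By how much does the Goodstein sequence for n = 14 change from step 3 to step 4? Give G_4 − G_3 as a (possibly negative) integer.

14 —HB4→ 3·4 + 2 —bump→ 3·5 + 2 = 17 —(−1)→ 16
16 —HB5→ 3·5 + 1 —bump→ 3·6 + 1 = 19 —(−1)→ 18
18 —HB6→ 3·6 —bump→ 3·7 = 21 —(−1)→ 20
20 —HB7→ 2·7 + 6 —bump→ 2·8 + 6 = 22 —(−1)→ 21

1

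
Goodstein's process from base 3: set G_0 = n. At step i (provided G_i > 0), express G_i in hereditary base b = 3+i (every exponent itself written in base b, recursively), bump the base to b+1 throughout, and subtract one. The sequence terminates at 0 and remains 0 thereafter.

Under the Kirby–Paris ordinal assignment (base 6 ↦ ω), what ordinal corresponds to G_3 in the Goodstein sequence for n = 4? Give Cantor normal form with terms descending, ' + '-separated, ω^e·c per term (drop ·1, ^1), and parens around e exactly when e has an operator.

step 0: 4 = 3 + 1; sub 4 for 3: 4 + 1; = 5; G_1 = 5−1 = 4
step 1: 4 = 4; sub 5 for 4: 5; = 5; G_2 = 5−1 = 4
step 2: 4 = 4; sub 6 for 5: 4; = 4; G_3 = 4−1 = 3
step 3: 3 = 3; sub 7 for 6: 3; = 3; G_4 = 3−1 = 2

3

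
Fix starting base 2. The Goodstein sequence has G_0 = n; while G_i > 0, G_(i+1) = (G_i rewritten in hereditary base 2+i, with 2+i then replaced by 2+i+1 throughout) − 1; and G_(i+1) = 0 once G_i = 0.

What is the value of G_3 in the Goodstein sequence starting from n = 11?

i=0: 11 = 2^(2 + 1) + 2 + 1 (b=2); 2→3: 3^(3 + 1) + 3 + 1 = 85; 85−1 = 84
i=1: 84 = 3^(3 + 1) + 3 (b=3); 3→4: 4^(4 + 1) + 4 = 1028; 1028−1 = 1027
i=2: 1027 = 4^(4 + 1) + 3 (b=4); 4→5: 5^(5 + 1) + 3 = 15628; 15628−1 = 15627

15627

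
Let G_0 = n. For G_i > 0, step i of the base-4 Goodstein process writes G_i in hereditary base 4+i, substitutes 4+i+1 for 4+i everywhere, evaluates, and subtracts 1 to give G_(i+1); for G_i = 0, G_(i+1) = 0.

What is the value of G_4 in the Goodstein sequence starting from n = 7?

7

[0] 7 ≡ 4 + 3 (base 4). Lift 5: 8. −1: 7.
[1] 7 ≡ 5 + 2 (base 5). Lift 6: 8. −1: 7.
[2] 7 ≡ 6 + 1 (base 6). Lift 7: 8. −1: 7.
[3] 7 ≡ 7 (base 7). Lift 8: 8. −1: 7.
[4] 7 ≡ 7 (base 8). Lift 9: 7. −1: 6.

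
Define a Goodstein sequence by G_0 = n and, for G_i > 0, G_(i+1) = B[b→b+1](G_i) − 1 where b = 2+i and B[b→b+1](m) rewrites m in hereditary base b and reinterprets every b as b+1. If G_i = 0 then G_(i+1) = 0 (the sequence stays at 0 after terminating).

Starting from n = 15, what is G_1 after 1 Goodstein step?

111

G_0=15  [base 2] 2^(2 + 1) + 2^2 + 2 + 1  →[2↦3]→  3^(3 + 1) + 3^3 + 3 + 1 = 112  −1 ⇒ G_1=111
G_1=111  [base 3] 3^(3 + 1) + 3^3 + 3  →[3↦4]→  4^(4 + 1) + 4^4 + 4 = 1284  −1 ⇒ G_2=1283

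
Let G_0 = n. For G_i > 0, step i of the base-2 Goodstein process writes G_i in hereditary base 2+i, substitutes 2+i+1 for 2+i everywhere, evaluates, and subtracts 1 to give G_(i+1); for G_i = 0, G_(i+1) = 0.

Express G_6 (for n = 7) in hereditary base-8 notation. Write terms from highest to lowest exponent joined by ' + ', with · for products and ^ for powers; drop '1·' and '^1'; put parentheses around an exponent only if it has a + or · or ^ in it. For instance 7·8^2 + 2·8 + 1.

7·8^7 + 7·8^6 + 7·8^5 + 7·8^4 + 7·8^3 + 7·8^2 + 7·8 + 7

i=0: 7 = 2^2 + 2 + 1 (b=2); 2→3: 3^3 + 3 + 1 = 31; 31−1 = 30
i=1: 30 = 3^3 + 3 (b=3); 3→4: 4^4 + 4 = 260; 260−1 = 259
i=2: 259 = 4^4 + 3 (b=4); 4→5: 5^5 + 3 = 3128; 3128−1 = 3127
i=3: 3127 = 5^5 + 2 (b=5); 5→6: 6^6 + 2 = 46658; 46658−1 = 46657
i=4: 46657 = 6^6 + 1 (b=6); 6→7: 7^7 + 1 = 823544; 823544−1 = 823543
i=5: 823543 = 7^7 (b=7); 7→8: 8^8 = 16777216; 16777216−1 = 16777215
i=6: 16777215 = 7·8^7 + 7·8^6 + 7·8^5 + 7·8^4 + 7·8^3 + 7·8^2 + 7·8 + 7 (b=8); 8→9: 7·9^7 + 7·9^6 + 7·9^5 + 7·9^4 + 7·9^3 + 7·9^2 + 7·9 + 7 = 37665880; 37665880−1 = 37665879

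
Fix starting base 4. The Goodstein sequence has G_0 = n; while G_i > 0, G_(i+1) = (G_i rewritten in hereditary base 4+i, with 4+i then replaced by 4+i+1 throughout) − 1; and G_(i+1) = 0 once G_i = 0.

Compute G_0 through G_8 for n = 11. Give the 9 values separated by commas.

G_0=11  [base 4] 2·4 + 3  →[4↦5]→  2·5 + 3 = 13  −1 ⇒ G_1=12
G_1=12  [base 5] 2·5 + 2  →[5↦6]→  2·6 + 2 = 14  −1 ⇒ G_2=13
G_2=13  [base 6] 2·6 + 1  →[6↦7]→  2·7 + 1 = 15  −1 ⇒ G_3=14
G_3=14  [base 7] 2·7  →[7↦8]→  2·8 = 16  −1 ⇒ G_4=15
G_4=15  [base 8] 8 + 7  →[8↦9]→  9 + 7 = 16  −1 ⇒ G_5=15
G_5=15  [base 9] 9 + 6  →[9↦10]→  10 + 6 = 16  −1 ⇒ G_6=15
G_6=15  [base 10] 10 + 5  →[10↦11]→  11 + 5 = 16  −1 ⇒ G_7=15
G_7=15  [base 11] 11 + 4  →[11↦12]→  12 + 4 = 16  −1 ⇒ G_8=15

11, 12, 13, 14, 15, 15, 15, 15, 15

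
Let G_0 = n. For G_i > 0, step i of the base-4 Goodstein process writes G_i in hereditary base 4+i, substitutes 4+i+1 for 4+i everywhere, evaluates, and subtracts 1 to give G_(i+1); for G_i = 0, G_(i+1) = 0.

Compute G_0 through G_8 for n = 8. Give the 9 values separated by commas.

[0] 8 ≡ 2·4 (base 4). Lift 5: 10. −1: 9.
[1] 9 ≡ 5 + 4 (base 5). Lift 6: 10. −1: 9.
[2] 9 ≡ 6 + 3 (base 6). Lift 7: 10. −1: 9.
[3] 9 ≡ 7 + 2 (base 7). Lift 8: 10. −1: 9.
[4] 9 ≡ 8 + 1 (base 8). Lift 9: 10. −1: 9.
[5] 9 ≡ 9 (base 9). Lift 10: 10. −1: 9.
[6] 9 ≡ 9 (base 10). Lift 11: 9. −1: 8.
[7] 8 ≡ 8 (base 11). Lift 12: 8. −1: 7.

8, 9, 9, 9, 9, 9, 9, 8, 7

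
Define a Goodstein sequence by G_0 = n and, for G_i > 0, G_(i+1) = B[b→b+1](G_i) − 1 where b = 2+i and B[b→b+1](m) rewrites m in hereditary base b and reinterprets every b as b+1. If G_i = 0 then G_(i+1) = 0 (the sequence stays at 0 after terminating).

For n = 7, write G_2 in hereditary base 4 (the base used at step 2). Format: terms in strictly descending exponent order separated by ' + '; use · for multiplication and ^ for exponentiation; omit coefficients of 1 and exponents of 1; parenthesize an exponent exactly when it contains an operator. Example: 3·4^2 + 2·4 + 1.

(0) 7|_2 = 2^2 + 2 + 1 ↦ 3^3 + 3 + 1|_3 = 31 ⇒ 30
(1) 30|_3 = 3^3 + 3 ↦ 4^4 + 4|_4 = 260 ⇒ 259
(2) 259|_4 = 4^4 + 3 ↦ 5^5 + 3|_5 = 3128 ⇒ 3127

4^4 + 3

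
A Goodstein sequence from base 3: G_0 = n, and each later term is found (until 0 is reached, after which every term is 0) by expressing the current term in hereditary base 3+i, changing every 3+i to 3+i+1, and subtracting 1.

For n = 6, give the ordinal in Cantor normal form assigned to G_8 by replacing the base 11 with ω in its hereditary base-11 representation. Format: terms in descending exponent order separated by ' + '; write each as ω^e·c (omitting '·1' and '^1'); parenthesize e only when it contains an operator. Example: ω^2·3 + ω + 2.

4

i=0: 6 = 2·3 (b=3); 3→4: 2·4 = 8; 8−1 = 7
i=1: 7 = 4 + 3 (b=4); 4→5: 5 + 3 = 8; 8−1 = 7
i=2: 7 = 5 + 2 (b=5); 5→6: 6 + 2 = 8; 8−1 = 7
i=3: 7 = 6 + 1 (b=6); 6→7: 7 + 1 = 8; 8−1 = 7
i=4: 7 = 7 (b=7); 7→8: 8 = 8; 8−1 = 7
i=5: 7 = 7 (b=8); 8→9: 7 = 7; 7−1 = 6
i=6: 6 = 6 (b=9); 9→10: 6 = 6; 6−1 = 5
i=7: 5 = 5 (b=10); 10→11: 5 = 5; 5−1 = 4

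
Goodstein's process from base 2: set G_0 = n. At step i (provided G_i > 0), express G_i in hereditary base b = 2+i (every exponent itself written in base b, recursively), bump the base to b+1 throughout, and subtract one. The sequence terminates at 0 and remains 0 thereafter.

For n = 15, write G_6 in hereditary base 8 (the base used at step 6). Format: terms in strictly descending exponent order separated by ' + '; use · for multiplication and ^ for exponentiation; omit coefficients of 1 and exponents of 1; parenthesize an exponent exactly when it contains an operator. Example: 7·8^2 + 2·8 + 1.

(0) 15|_2 = 2^(2 + 1) + 2^2 + 2 + 1 ↦ 3^(3 + 1) + 3^3 + 3 + 1|_3 = 112 ⇒ 111
(1) 111|_3 = 3^(3 + 1) + 3^3 + 3 ↦ 4^(4 + 1) + 4^4 + 4|_4 = 1284 ⇒ 1283
(2) 1283|_4 = 4^(4 + 1) + 4^4 + 3 ↦ 5^(5 + 1) + 5^5 + 3|_5 = 18753 ⇒ 18752
(3) 18752|_5 = 5^(5 + 1) + 5^5 + 2 ↦ 6^(6 + 1) + 6^6 + 2|_6 = 326594 ⇒ 326593
(4) 326593|_6 = 6^(6 + 1) + 6^6 + 1 ↦ 7^(7 + 1) + 7^7 + 1|_7 = 6588345 ⇒ 6588344
(5) 6588344|_7 = 7^(7 + 1) + 7^7 ↦ 8^(8 + 1) + 8^8|_8 = 150994944 ⇒ 150994943
(6) 150994943|_8 = 8^(8 + 1) + 7·8^7 + 7·8^6 + 7·8^5 + 7·8^4 + 7·8^3 + 7·8^2 + 7·8 + 7 ↦ 9^(9 + 1) + 7·9^7 + 7·9^6 + 7·9^5 + 7·9^4 + 7·9^3 + 7·9^2 + 7·9 + 7|_9 = 3524450281 ⇒ 3524450280

8^(8 + 1) + 7·8^7 + 7·8^6 + 7·8^5 + 7·8^4 + 7·8^3 + 7·8^2 + 7·8 + 7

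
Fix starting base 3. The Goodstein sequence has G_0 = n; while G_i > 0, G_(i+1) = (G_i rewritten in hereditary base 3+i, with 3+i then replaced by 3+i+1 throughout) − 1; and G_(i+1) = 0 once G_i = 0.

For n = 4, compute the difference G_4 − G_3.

G_0 = 4. HB_3(4) = 3 + 1. Bump = 5. G_1 = 4.
G_1 = 4. HB_4(4) = 4. Bump = 5. G_2 = 4.
G_2 = 4. HB_5(4) = 4. Bump = 4. G_3 = 3.
G_3 = 3. HB_6(3) = 3. Bump = 3. G_4 = 2.

-1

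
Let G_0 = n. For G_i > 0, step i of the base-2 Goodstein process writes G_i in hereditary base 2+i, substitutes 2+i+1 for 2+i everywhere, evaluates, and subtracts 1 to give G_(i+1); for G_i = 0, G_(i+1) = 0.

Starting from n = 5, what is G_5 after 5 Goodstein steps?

1197

G_0 = 5. HB_2(5) = 2^2 + 1. Bump = 28. G_1 = 27.
G_1 = 27. HB_3(27) = 3^3. Bump = 256. G_2 = 255.
G_2 = 255. HB_4(255) = 3·4^3 + 3·4^2 + 3·4 + 3. Bump = 468. G_3 = 467.
G_3 = 467. HB_5(467) = 3·5^3 + 3·5^2 + 3·5 + 2. Bump = 776. G_4 = 775.
G_4 = 775. HB_6(775) = 3·6^3 + 3·6^2 + 3·6 + 1. Bump = 1198. G_5 = 1197.
G_5 = 1197. HB_7(1197) = 3·7^3 + 3·7^2 + 3·7. Bump = 1752. G_6 = 1751.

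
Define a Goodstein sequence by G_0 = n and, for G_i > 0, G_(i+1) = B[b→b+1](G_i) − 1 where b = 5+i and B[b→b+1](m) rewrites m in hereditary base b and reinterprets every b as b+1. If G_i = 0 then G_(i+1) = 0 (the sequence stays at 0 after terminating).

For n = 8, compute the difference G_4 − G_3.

G_0=8  [base 5] 5 + 3  →[5↦6]→  6 + 3 = 9  −1 ⇒ G_1=8
G_1=8  [base 6] 6 + 2  →[6↦7]→  7 + 2 = 9  −1 ⇒ G_2=8
G_2=8  [base 7] 7 + 1  →[7↦8]→  8 + 1 = 9  −1 ⇒ G_3=8
G_3=8  [base 8] 8  →[8↦9]→  9 = 9  −1 ⇒ G_4=8

0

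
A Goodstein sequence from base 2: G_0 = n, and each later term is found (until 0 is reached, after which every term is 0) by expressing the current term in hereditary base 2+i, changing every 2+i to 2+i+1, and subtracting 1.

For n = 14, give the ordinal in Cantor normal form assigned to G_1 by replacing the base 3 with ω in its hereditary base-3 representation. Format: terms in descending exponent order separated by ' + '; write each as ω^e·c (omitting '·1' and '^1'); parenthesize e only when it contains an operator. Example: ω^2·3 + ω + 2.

14 —HB2→ 2^(2 + 1) + 2^2 + 2 —bump→ 3^(3 + 1) + 3^3 + 3 = 111 —(−1)→ 110
110 —HB3→ 3^(3 + 1) + 3^3 + 2 —bump→ 4^(4 + 1) + 4^4 + 2 = 1282 —(−1)→ 1281

ω^(ω + 1) + ω^ω + 2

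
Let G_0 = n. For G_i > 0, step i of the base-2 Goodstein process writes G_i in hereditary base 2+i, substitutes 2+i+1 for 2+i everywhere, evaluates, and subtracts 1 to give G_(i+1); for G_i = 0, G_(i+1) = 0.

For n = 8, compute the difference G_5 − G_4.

step 0: 8 = 2^(2 + 1); sub 3 for 2: 3^(3 + 1); = 81; G_1 = 81−1 = 80
step 1: 80 = 2·3^3 + 2·3^2 + 2·3 + 2; sub 4 for 3: 2·4^4 + 2·4^2 + 2·4 + 2; = 554; G_2 = 554−1 = 553
step 2: 553 = 2·4^4 + 2·4^2 + 2·4 + 1; sub 5 for 4: 2·5^5 + 2·5^2 + 2·5 + 1; = 6311; G_3 = 6311−1 = 6310
step 3: 6310 = 2·5^5 + 2·5^2 + 2·5; sub 6 for 5: 2·6^6 + 2·6^2 + 2·6; = 93396; G_4 = 93396−1 = 93395
step 4: 93395 = 2·6^6 + 2·6^2 + 6 + 5; sub 7 for 6: 2·7^7 + 2·7^2 + 7 + 5; = 1647196; G_5 = 1647196−1 = 1647195

1553800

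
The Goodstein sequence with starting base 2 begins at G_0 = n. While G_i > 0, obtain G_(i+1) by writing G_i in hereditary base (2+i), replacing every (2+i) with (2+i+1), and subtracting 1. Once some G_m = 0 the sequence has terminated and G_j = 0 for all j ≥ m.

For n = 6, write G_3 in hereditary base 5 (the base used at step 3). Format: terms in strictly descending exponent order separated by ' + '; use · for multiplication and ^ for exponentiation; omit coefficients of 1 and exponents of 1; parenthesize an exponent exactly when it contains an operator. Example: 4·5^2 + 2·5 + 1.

[0] 6 ≡ 2^2 + 2 (base 2). Lift 3: 30. −1: 29.
[1] 29 ≡ 3^3 + 2 (base 3). Lift 4: 258. −1: 257.
[2] 257 ≡ 4^4 + 1 (base 4). Lift 5: 3126. −1: 3125.
[3] 3125 ≡ 5^5 (base 5). Lift 6: 46656. −1: 46655.

5^5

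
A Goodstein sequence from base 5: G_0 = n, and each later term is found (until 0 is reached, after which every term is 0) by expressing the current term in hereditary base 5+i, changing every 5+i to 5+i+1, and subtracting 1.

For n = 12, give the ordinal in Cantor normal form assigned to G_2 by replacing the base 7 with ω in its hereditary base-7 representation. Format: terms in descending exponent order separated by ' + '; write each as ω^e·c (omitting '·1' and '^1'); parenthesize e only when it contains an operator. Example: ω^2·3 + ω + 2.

ω·2

G_0=12  [base 5] 2·5 + 2  →[5↦6]→  2·6 + 2 = 14  −1 ⇒ G_1=13
G_1=13  [base 6] 2·6 + 1  →[6↦7]→  2·7 + 1 = 15  −1 ⇒ G_2=14
G_2=14  [base 7] 2·7  →[7↦8]→  2·8 = 16  −1 ⇒ G_3=15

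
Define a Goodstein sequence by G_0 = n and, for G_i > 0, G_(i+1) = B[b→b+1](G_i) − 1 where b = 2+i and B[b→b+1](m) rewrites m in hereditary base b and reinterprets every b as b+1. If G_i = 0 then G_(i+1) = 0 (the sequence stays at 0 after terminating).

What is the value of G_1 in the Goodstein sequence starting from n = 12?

G_0=12  [base 2] 2^(2 + 1) + 2^2  →[2↦3]→  3^(3 + 1) + 3^3 = 108  −1 ⇒ G_1=107
G_1=107  [base 3] 3^(3 + 1) + 2·3^2 + 2·3 + 2  →[3↦4]→  4^(4 + 1) + 2·4^2 + 2·4 + 2 = 1066  −1 ⇒ G_2=1065

107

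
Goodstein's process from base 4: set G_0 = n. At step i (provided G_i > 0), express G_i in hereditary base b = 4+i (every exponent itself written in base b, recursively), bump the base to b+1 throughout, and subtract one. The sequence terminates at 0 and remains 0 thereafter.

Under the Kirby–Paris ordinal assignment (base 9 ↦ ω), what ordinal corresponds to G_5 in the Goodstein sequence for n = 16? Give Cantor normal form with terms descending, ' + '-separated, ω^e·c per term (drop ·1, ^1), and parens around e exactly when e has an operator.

ω·4

(0) 16|_4 = 4^2 ↦ 5^2|_5 = 25 ⇒ 24
(1) 24|_5 = 4·5 + 4 ↦ 4·6 + 4|_6 = 28 ⇒ 27
(2) 27|_6 = 4·6 + 3 ↦ 4·7 + 3|_7 = 31 ⇒ 30
(3) 30|_7 = 4·7 + 2 ↦ 4·8 + 2|_8 = 34 ⇒ 33
(4) 33|_8 = 4·8 + 1 ↦ 4·9 + 1|_9 = 37 ⇒ 36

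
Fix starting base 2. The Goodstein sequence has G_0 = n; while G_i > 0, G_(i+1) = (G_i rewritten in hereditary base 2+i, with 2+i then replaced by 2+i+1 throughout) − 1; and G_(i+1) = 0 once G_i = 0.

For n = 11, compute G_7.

i=0: 11 = 2^(2 + 1) + 2 + 1 (b=2); 2→3: 3^(3 + 1) + 3 + 1 = 85; 85−1 = 84
i=1: 84 = 3^(3 + 1) + 3 (b=3); 3→4: 4^(4 + 1) + 4 = 1028; 1028−1 = 1027
i=2: 1027 = 4^(4 + 1) + 3 (b=4); 4→5: 5^(5 + 1) + 3 = 15628; 15628−1 = 15627
i=3: 15627 = 5^(5 + 1) + 2 (b=5); 5→6: 6^(6 + 1) + 2 = 279938; 279938−1 = 279937
i=4: 279937 = 6^(6 + 1) + 1 (b=6); 6→7: 7^(7 + 1) + 1 = 5764802; 5764802−1 = 5764801
i=5: 5764801 = 7^(7 + 1) (b=7); 7→8: 8^(8 + 1) = 134217728; 134217728−1 = 134217727
i=6: 134217727 = 7·8^8 + 7·8^7 + 7·8^6 + 7·8^5 + 7·8^4 + 7·8^3 + 7·8^2 + 7·8 + 7 (b=8); 8→9: 7·9^9 + 7·9^7 + 7·9^6 + 7·9^5 + 7·9^4 + 7·9^3 + 7·9^2 + 7·9 + 7 = 2749609303; 2749609303−1 = 2749609302

2749609302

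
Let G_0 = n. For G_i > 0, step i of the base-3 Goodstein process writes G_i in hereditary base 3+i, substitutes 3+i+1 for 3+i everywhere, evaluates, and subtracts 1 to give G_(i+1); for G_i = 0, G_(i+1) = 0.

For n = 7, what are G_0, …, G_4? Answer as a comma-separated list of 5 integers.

step 0: 7 = 2·3 + 1; sub 4 for 3: 2·4 + 1; = 9; G_1 = 9−1 = 8
step 1: 8 = 2·4; sub 5 for 4: 2·5; = 10; G_2 = 10−1 = 9
step 2: 9 = 5 + 4; sub 6 for 5: 6 + 4; = 10; G_3 = 10−1 = 9
step 3: 9 = 6 + 3; sub 7 for 6: 7 + 3; = 10; G_4 = 10−1 = 9

7, 8, 9, 9, 9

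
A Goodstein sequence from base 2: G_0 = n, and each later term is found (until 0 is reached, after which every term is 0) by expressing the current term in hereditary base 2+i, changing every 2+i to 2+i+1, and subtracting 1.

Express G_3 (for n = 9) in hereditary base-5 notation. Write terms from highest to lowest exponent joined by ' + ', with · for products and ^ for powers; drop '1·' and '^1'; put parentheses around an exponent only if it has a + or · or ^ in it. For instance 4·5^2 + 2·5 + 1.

3·5^5 + 3·5^3 + 3·5^2 + 3·5 + 2

base 2: 9 = 2^(2 + 1) + 1; at 3: 3^(3 + 1) + 1 = 82; next = 81
base 3: 81 = 3^(3 + 1); at 4: 4^(4 + 1) = 1024; next = 1023
base 4: 1023 = 3·4^4 + 3·4^3 + 3·4^2 + 3·4 + 3; at 5: 3·5^5 + 3·5^3 + 3·5^2 + 3·5 + 3 = 9843; next = 9842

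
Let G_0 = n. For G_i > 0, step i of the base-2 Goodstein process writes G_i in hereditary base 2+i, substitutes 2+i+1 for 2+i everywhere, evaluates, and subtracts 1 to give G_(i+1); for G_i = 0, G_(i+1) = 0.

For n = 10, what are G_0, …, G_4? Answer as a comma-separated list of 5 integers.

base 2: 10 = 2^(2 + 1) + 2; at 3: 3^(3 + 1) + 3 = 84; next = 83
base 3: 83 = 3^(3 + 1) + 2; at 4: 4^(4 + 1) + 2 = 1026; next = 1025
base 4: 1025 = 4^(4 + 1) + 1; at 5: 5^(5 + 1) + 1 = 15626; next = 15625
base 5: 15625 = 5^(5 + 1); at 6: 6^(6 + 1) = 279936; next = 279935

10, 83, 1025, 15625, 279935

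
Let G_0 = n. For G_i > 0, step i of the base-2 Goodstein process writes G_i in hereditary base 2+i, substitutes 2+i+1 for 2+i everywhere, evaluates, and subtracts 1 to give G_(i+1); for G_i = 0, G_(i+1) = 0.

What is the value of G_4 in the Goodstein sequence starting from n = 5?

5 —HB2→ 2^2 + 1 —bump→ 3^3 + 1 = 28 —(−1)→ 27
27 —HB3→ 3^3 —bump→ 4^4 = 256 —(−1)→ 255
255 —HB4→ 3·4^3 + 3·4^2 + 3·4 + 3 —bump→ 3·5^3 + 3·5^2 + 3·5 + 3 = 468 —(−1)→ 467
467 —HB5→ 3·5^3 + 3·5^2 + 3·5 + 2 —bump→ 3·6^3 + 3·6^2 + 3·6 + 2 = 776 —(−1)→ 775
775 —HB6→ 3·6^3 + 3·6^2 + 3·6 + 1 —bump→ 3·7^3 + 3·7^2 + 3·7 + 1 = 1198 —(−1)→ 1197

775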